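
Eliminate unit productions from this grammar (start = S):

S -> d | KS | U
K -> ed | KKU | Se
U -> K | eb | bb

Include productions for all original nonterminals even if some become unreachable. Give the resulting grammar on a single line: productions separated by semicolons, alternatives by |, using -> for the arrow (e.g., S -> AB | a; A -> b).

Unit productions: S->U, U->K.
Unit pairs (A ⇒* B via units): (S,K), (S,U), (U,K).
S: inherits non-unit rules of {K, S, U} → KKU | KS | Se | bb | d | eb | ed.
K: inherits non-unit rules of {K} → KKU | Se | ed.
U: inherits non-unit rules of {K, U} → KKU | Se | bb | eb | ed.

S -> d | KS | Se | bb | eb | ed | KKU; K -> Se | ed | KKU; U -> Se | bb | eb | ed | KKU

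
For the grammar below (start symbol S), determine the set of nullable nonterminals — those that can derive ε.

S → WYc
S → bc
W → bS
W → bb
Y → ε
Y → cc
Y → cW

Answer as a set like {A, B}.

Directly nullable (have an ε-rule): {Y}.
Not nullable: S, W — each has a terminal in every rule's right-hand side or depends on a non-nullable symbol.

{Y}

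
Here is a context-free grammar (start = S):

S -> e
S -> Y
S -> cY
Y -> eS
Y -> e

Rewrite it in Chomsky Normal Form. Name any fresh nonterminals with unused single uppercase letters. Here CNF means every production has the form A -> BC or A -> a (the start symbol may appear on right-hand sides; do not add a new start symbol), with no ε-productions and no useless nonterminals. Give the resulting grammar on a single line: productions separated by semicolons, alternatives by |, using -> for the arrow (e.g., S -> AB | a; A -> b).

S -> e | AY | BS; A -> c; B -> e; Y -> e | BS

No ε-productions.
After unit-elimination: S -> e | cY | eS; Y -> e | eS.
TERM: introduce A -> c, B -> e and substitute in every rule of length ≥2.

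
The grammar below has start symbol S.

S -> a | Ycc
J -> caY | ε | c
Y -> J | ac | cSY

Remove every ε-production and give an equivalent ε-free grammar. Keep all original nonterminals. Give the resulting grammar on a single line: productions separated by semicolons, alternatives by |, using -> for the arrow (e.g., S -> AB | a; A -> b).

Nullable set: {J, Y}.
S -> Ycc: Y nullable, giving Ycc | cc.
Drop J -> ε.
J -> caY: Y nullable, giving ca | caY.
Y -> J: J nullable, giving J.
Y -> cSY: Y nullable, giving cS | cSY.
Unchanged (no nullable symbols): S -> a; J -> c; Y -> ac.

S -> a | cc | Ycc; J -> c | ca | caY; Y -> J | ac | cS | cSY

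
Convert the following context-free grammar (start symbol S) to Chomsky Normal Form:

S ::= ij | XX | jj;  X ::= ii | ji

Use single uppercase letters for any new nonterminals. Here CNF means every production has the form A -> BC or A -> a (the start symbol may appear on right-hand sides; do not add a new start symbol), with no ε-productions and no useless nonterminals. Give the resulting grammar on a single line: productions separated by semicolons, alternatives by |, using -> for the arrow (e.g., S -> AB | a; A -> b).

S -> AB | BB | XX; A -> i; B -> j; X -> AA | BA

No ε-productions.
No unit productions to eliminate.
TERM: introduce A -> i, B -> j and substitute in every rule of length ≥2.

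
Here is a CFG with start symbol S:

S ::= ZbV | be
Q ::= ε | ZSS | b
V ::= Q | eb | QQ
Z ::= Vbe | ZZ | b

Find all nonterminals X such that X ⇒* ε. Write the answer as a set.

{Q, V}

Directly nullable (have an ε-rule): {Q}.
V is nullable via V -> Q (every symbol on the right is already known nullable).
Not nullable: S, Z — each has a terminal in every rule's right-hand side or depends on a non-nullable symbol.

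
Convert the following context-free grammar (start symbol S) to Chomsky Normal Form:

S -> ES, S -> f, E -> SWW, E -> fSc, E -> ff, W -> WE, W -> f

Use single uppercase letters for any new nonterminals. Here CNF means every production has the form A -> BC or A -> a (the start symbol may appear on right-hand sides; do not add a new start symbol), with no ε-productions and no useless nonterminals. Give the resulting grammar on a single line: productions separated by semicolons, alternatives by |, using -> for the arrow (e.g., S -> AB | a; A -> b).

S -> f | ES; A -> f; B -> c; C -> SB; D -> WW; E -> AA | AC | SD; W -> f | WE

No ε-productions.
No unit productions to eliminate.
TERM: introduce B -> c, A -> f and substitute in every rule of length ≥2.
BIN: E -> ASB becomes E -> AC, C -> SB; E -> SWW becomes E -> SD, D -> WW.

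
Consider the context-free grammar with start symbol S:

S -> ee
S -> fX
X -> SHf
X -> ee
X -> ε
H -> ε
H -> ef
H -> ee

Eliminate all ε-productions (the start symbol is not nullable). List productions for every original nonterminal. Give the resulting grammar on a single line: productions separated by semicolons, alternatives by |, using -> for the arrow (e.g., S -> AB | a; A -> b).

Nullable set: {H, X}.
S -> fX: X nullable, giving f | fX.
Drop H -> ε.
Drop X -> ε.
X -> SHf: H nullable, giving SHf | Sf.
Unchanged (no nullable symbols): S -> ee; H -> ee; H -> ef; X -> ee.

S -> f | ee | fX; H -> ee | ef; X -> Sf | ee | SHf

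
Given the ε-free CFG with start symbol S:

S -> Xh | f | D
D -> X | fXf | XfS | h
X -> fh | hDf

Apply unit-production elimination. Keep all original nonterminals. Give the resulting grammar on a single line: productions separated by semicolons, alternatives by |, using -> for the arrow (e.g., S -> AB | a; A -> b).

S -> f | h | Xh | fh | XfS | fXf | hDf; D -> h | fh | XfS | fXf | hDf; X -> fh | hDf

Unit productions: D->X, S->D.
Unit pairs (A ⇒* B via units): (D,X), (S,D), (S,X).
S: inherits non-unit rules of {D, S, X} → XfS | Xh | f | fXf | fh | h | hDf.
D: inherits non-unit rules of {D, X} → XfS | fXf | fh | h | hDf.
X: inherits non-unit rules of {X} → fh | hDf.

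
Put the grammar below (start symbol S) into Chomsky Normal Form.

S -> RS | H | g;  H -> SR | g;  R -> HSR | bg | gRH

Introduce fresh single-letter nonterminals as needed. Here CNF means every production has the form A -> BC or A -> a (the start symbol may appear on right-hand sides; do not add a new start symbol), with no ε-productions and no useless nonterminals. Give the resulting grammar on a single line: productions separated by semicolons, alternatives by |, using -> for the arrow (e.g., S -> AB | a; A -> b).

S -> g | RS | SR; A -> b; B -> g; C -> RH; D -> SR; H -> g | SR; R -> AB | BC | HD

No ε-productions.
After unit-elimination: S -> g | RS | SR; H -> g | SR; R -> bg | HSR | gRH.
TERM: introduce A -> b, B -> g and substitute in every rule of length ≥2.
BIN: R -> BRH becomes R -> BC, C -> RH; R -> HSR becomes R -> HD, D -> SR.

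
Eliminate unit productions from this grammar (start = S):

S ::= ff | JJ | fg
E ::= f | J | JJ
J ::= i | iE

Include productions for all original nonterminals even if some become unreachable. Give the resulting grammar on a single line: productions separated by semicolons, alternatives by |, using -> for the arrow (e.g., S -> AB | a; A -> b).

S -> JJ | ff | fg; E -> f | i | JJ | iE; J -> i | iE

Unit productions: E->J.
Unit pairs (A ⇒* B via units): (E,J).
S: inherits non-unit rules of {S} → JJ | ff | fg.
E: inherits non-unit rules of {E, J} → JJ | f | i | iE.
J: inherits non-unit rules of {J} → i | iE.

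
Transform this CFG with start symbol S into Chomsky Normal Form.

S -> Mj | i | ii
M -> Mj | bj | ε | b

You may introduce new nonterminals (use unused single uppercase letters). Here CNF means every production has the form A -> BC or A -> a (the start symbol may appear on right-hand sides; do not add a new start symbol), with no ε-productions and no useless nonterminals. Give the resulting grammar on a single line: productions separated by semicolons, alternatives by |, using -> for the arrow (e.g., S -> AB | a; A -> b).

Nullable: {M}; after ε-elimination: S -> i | j | Mj | ii; M -> b | j | Mj | bj.
No unit productions to eliminate.
TERM: introduce B -> b, C -> i, A -> j and substitute in every rule of length ≥2.

S -> i | j | CC | MA; A -> j; B -> b; C -> i; M -> b | j | BA | MA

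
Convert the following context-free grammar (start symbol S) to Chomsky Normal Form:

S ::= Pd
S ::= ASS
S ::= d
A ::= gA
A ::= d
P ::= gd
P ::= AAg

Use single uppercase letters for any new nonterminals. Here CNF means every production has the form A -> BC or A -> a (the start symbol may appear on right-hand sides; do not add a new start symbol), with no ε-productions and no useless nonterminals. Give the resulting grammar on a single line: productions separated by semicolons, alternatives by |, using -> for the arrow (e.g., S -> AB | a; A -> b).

S -> d | AE | PC; A -> d | BA; B -> g; C -> d; D -> AB; E -> SS; P -> AD | BC

No ε-productions.
No unit productions to eliminate.
TERM: introduce C -> d, B -> g and substitute in every rule of length ≥2.
BIN: P -> AAB becomes P -> AD, D -> AB; S -> ASS becomes S -> AE, E -> SS.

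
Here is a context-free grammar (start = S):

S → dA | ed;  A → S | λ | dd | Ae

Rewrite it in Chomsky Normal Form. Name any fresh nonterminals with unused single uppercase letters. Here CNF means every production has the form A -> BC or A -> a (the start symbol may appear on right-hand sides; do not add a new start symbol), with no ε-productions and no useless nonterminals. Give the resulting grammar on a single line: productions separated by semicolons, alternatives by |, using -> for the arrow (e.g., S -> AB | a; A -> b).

Nullable: {A}; after ε-elimination: S -> d | dA | ed; A -> S | e | Ae | dd.
After unit-elimination: S -> d | dA | ed; A -> d | e | Ae | dA | dd | ed.
TERM: introduce C -> d, B -> e and substitute in every rule of length ≥2.

S -> d | BC | CA; A -> d | e | AB | BC | CA | CC; B -> e; C -> d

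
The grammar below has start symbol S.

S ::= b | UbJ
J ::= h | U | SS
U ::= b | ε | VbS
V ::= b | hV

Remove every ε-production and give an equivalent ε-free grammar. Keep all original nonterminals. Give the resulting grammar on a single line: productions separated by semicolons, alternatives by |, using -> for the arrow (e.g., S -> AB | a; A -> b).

S -> b | Ub | bJ | UbJ; J -> U | h | SS; U -> b | VbS; V -> b | hV

Nullable set: {J, U}.
S -> UbJ: U, J nullable, giving Ub | UbJ | b | bJ.
J -> U: U nullable, giving U.
Drop U -> ε.
Unchanged (no nullable symbols): S -> b; J -> SS; J -> h; U -> VbS; U -> b; V -> b; V -> hV.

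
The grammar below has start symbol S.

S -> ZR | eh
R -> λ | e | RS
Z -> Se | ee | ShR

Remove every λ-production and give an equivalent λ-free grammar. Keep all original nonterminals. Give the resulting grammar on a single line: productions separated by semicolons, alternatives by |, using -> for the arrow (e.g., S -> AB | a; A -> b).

S -> Z | ZR | eh; R -> S | e | RS; Z -> Se | Sh | ee | ShR

Nullable set: {R}.
S -> ZR: R nullable, giving Z | ZR.
Drop R -> λ.
R -> RS: R nullable, giving RS | S.
Z -> ShR: R nullable, giving Sh | ShR.
Unchanged (no nullable symbols): S -> eh; R -> e; Z -> Se; Z -> ee.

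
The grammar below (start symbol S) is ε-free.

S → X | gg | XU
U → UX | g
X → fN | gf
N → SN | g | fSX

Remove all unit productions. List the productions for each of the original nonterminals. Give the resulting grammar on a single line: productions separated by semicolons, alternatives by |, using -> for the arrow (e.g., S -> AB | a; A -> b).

Unit productions: S->X.
Unit pairs (A ⇒* B via units): (S,X).
S: inherits non-unit rules of {S, X} → XU | fN | gf | gg.
N: inherits non-unit rules of {N} → SN | fSX | g.
U: inherits non-unit rules of {U} → UX | g.
X: inherits non-unit rules of {X} → fN | gf.

S -> XU | fN | gf | gg; N -> g | SN | fSX; U -> g | UX; X -> fN | gf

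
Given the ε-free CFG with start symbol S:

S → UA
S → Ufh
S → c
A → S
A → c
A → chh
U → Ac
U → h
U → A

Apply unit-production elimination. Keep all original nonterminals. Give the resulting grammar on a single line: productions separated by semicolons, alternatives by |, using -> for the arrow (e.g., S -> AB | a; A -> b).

Unit productions: A->S, U->A.
Unit pairs (A ⇒* B via units): (A,S), (U,A), (U,S).
S: inherits non-unit rules of {S} → UA | Ufh | c.
A: inherits non-unit rules of {A, S} → UA | Ufh | c | chh.
U: inherits non-unit rules of {A, S, U} → Ac | UA | Ufh | c | chh | h.

S -> c | UA | Ufh; A -> c | UA | Ufh | chh; U -> c | h | Ac | UA | Ufh | chh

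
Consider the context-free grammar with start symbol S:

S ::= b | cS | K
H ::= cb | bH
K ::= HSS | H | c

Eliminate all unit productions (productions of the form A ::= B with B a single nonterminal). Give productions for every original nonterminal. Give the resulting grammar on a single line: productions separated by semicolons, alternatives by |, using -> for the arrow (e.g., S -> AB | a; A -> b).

Unit productions: K->H, S->K.
Unit pairs (A ⇒* B via units): (K,H), (S,H), (S,K).
S: inherits non-unit rules of {H, K, S} → HSS | b | bH | c | cS | cb.
H: inherits non-unit rules of {H} → bH | cb.
K: inherits non-unit rules of {H, K} → HSS | bH | c | cb.

S -> b | c | bH | cS | cb | HSS; H -> bH | cb; K -> c | bH | cb | HSS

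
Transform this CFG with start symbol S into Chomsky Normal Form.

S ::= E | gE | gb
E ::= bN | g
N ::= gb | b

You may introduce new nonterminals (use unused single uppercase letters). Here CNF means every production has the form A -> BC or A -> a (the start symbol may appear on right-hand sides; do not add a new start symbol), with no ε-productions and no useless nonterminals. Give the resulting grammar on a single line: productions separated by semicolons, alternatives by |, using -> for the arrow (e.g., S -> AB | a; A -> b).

No ε-productions.
After unit-elimination: S -> g | bN | gE | gb; E -> g | bN; N -> b | gb.
TERM: introduce A -> b, B -> g and substitute in every rule of length ≥2.

S -> g | AN | BA | BE; A -> b; B -> g; E -> g | AN; N -> b | BA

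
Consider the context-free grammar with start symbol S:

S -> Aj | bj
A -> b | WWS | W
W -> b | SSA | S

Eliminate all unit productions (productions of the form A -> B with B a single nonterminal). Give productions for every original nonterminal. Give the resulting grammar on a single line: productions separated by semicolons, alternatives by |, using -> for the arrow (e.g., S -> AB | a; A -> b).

S -> Aj | bj; A -> b | Aj | bj | SSA | WWS; W -> b | Aj | bj | SSA

Unit productions: A->W, W->S.
Unit pairs (A ⇒* B via units): (A,S), (A,W), (W,S).
S: inherits non-unit rules of {S} → Aj | bj.
A: inherits non-unit rules of {A, S, W} → Aj | SSA | WWS | b | bj.
W: inherits non-unit rules of {S, W} → Aj | SSA | b | bj.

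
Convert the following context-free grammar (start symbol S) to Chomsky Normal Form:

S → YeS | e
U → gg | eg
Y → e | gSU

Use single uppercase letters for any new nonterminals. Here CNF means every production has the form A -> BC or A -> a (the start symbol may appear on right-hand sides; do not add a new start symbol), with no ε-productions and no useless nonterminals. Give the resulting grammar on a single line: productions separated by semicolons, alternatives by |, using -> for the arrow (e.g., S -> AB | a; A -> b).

No ε-productions.
No unit productions to eliminate.
TERM: introduce A -> e, B -> g and substitute in every rule of length ≥2.
BIN: S -> YAS becomes S -> YC, C -> AS; Y -> BSU becomes Y -> BD, D -> SU.

S -> e | YC; A -> e; B -> g; C -> AS; D -> SU; U -> AB | BB; Y -> e | BD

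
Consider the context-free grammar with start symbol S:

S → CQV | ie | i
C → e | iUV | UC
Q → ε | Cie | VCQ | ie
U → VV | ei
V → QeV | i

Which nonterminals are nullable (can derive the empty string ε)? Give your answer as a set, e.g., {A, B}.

{Q}

Directly nullable (have an ε-rule): {Q}.
Not nullable: C, S, U, V — each has a terminal in every rule's right-hand side or depends on a non-nullable symbol.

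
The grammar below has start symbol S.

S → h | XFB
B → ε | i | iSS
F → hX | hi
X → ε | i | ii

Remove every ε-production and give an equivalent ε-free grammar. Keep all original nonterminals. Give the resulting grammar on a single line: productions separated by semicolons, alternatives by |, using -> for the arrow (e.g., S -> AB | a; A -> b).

Nullable set: {B, X}.
S -> XFB: X, B nullable, giving F | FB | XF | XFB.
Drop B -> ε.
F -> hX: X nullable, giving h | hX.
Drop X -> ε.
Unchanged (no nullable symbols): S -> h; B -> i; B -> iSS; F -> hi; X -> i; X -> ii.

S -> F | h | FB | XF | XFB; B -> i | iSS; F -> h | hX | hi; X -> i | ii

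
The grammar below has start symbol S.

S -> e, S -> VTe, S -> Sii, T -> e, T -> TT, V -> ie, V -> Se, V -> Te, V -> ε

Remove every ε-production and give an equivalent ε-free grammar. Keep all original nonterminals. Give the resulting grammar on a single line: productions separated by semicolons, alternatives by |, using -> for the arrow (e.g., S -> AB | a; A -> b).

S -> e | Te | Sii | VTe; T -> e | TT; V -> Se | Te | ie

Nullable set: {V}.
S -> VTe: V nullable, giving Te | VTe.
Drop V -> ε.
Unchanged (no nullable symbols): S -> Sii; S -> e; T -> TT; T -> e; V -> Se; V -> Te; V -> ie.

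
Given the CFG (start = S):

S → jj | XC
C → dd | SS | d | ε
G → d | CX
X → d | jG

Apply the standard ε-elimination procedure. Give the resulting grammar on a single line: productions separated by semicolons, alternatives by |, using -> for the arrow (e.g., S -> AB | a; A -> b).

S -> X | XC | jj; C -> d | SS | dd; G -> X | d | CX; X -> d | jG

Nullable set: {C}.
S -> XC: C nullable, giving X | XC.
Drop C -> ε.
G -> CX: C nullable, giving CX | X.
Unchanged (no nullable symbols): S -> jj; C -> SS; C -> d; C -> dd; G -> d; X -> d; X -> jG.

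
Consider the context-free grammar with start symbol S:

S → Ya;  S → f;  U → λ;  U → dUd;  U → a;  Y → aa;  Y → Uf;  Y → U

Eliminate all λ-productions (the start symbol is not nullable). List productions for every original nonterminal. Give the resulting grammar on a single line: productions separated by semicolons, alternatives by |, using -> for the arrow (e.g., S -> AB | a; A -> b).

Nullable set: {U, Y}.
S -> Ya: Y nullable, giving Ya | a.
Drop U -> λ.
U -> dUd: U nullable, giving dUd | dd.
Y -> U: U nullable, giving U.
Y -> Uf: U nullable, giving Uf | f.
Unchanged (no nullable symbols): S -> f; U -> a; Y -> aa.

S -> a | f | Ya; U -> a | dd | dUd; Y -> U | f | Uf | aa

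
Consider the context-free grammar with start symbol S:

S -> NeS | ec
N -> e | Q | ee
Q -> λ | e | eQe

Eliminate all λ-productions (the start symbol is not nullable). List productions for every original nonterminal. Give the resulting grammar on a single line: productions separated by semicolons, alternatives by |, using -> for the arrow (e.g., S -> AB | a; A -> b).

Nullable set: {N, Q}.
S -> NeS: N nullable, giving NeS | eS.
N -> Q: Q nullable, giving Q.
Drop Q -> λ.
Q -> eQe: Q nullable, giving eQe | ee.
Unchanged (no nullable symbols): S -> ec; N -> e; N -> ee; Q -> e.

S -> eS | ec | NeS; N -> Q | e | ee; Q -> e | ee | eQe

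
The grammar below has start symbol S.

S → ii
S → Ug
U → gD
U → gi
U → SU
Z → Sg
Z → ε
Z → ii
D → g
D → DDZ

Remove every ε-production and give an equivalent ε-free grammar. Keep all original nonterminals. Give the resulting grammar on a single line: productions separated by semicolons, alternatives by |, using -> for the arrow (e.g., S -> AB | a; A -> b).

S -> Ug | ii; D -> g | DD | DDZ; U -> SU | gD | gi; Z -> Sg | ii

Nullable set: {Z}.
D -> DDZ: Z nullable, giving DD | DDZ.
Drop Z -> ε.
Unchanged (no nullable symbols): S -> Ug; S -> ii; D -> g; U -> SU; U -> gD; U -> gi; Z -> Sg; Z -> ii.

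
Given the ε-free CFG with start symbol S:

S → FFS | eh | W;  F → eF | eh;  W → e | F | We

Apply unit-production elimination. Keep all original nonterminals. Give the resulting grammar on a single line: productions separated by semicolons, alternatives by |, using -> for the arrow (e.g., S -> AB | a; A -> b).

S -> e | We | eF | eh | FFS; F -> eF | eh; W -> e | We | eF | eh

Unit productions: S->W, W->F.
Unit pairs (A ⇒* B via units): (S,F), (S,W), (W,F).
S: inherits non-unit rules of {F, S, W} → FFS | We | e | eF | eh.
F: inherits non-unit rules of {F} → eF | eh.
W: inherits non-unit rules of {F, W} → We | e | eF | eh.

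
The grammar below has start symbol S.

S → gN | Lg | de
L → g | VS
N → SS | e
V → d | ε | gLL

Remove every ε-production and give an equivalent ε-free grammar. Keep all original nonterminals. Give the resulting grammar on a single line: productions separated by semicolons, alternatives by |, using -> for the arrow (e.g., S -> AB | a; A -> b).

Nullable set: {V}.
L -> VS: V nullable, giving S | VS.
Drop V -> ε.
Unchanged (no nullable symbols): S -> Lg; S -> de; S -> gN; L -> g; N -> SS; N -> e; V -> d; V -> gLL.

S -> Lg | de | gN; L -> S | g | VS; N -> e | SS; V -> d | gLL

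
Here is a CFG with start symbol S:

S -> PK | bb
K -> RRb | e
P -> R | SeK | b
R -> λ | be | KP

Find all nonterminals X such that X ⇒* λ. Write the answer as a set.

{P, R}

Directly nullable (have an ε-rule): {R}.
P is nullable via P -> R (every symbol on the right is already known nullable).
Not nullable: K, S — each has a terminal in every rule's right-hand side or depends on a non-nullable symbol.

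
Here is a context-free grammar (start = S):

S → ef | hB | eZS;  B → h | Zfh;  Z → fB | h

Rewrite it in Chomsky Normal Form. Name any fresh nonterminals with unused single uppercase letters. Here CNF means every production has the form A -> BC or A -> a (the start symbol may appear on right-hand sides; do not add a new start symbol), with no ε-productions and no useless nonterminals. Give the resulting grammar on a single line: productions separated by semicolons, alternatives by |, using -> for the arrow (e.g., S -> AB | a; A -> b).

No ε-productions.
No unit productions to eliminate.
TERM: introduce D -> e, A -> f, C -> h and substitute in every rule of length ≥2.
BIN: B -> ZAC becomes B -> ZE, E -> AC; S -> DZS becomes S -> DF, F -> ZS.

S -> CB | DA | DF; A -> f; B -> h | ZE; C -> h; D -> e; E -> AC; F -> ZS; Z -> h | AB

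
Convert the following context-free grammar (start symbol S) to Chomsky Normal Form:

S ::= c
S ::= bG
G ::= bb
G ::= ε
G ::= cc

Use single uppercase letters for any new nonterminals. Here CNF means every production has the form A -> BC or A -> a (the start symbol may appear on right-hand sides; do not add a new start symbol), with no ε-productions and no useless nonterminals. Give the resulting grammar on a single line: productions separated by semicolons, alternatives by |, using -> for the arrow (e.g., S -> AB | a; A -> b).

S -> b | c | AG; A -> b; B -> c; G -> AA | BB

Nullable: {G}; after ε-elimination: S -> b | c | bG; G -> bb | cc.
No unit productions to eliminate.
TERM: introduce A -> b, B -> c and substitute in every rule of length ≥2.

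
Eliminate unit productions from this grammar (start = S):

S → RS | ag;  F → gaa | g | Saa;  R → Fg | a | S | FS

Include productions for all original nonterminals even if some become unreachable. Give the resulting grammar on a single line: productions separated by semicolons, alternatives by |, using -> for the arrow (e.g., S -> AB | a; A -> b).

S -> RS | ag; F -> g | Saa | gaa; R -> a | FS | Fg | RS | ag

Unit productions: R->S.
Unit pairs (A ⇒* B via units): (R,S).
S: inherits non-unit rules of {S} → RS | ag.
F: inherits non-unit rules of {F} → Saa | g | gaa.
R: inherits non-unit rules of {R, S} → FS | Fg | RS | a | ag.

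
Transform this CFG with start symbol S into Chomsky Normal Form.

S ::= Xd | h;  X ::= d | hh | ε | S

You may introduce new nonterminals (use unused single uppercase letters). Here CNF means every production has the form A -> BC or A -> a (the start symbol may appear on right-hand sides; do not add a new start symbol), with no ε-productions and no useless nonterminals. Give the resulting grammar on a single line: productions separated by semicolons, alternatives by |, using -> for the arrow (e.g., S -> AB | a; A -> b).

S -> d | h | XA; A -> d; B -> h; X -> d | h | BB | XA

Nullable: {X}; after ε-elimination: S -> d | h | Xd; X -> S | d | hh.
After unit-elimination: S -> d | h | Xd; X -> d | h | Xd | hh.
TERM: introduce A -> d, B -> h and substitute in every rule of length ≥2.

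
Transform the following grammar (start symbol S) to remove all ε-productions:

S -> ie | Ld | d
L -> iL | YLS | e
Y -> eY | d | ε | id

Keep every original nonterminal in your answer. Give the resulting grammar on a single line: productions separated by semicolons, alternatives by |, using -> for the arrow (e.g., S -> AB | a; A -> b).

S -> d | Ld | ie; L -> e | LS | iL | YLS; Y -> d | e | eY | id

Nullable set: {Y}.
L -> YLS: Y nullable, giving LS | YLS.
Drop Y -> ε.
Y -> eY: Y nullable, giving e | eY.
Unchanged (no nullable symbols): S -> Ld; S -> d; S -> ie; L -> e; L -> iL; Y -> d; Y -> id.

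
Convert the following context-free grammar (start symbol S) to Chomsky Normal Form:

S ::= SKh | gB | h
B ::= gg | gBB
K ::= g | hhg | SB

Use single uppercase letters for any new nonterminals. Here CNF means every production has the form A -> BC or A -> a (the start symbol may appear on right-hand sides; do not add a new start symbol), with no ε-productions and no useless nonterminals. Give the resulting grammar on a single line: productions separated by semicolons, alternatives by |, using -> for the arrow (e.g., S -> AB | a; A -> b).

No ε-productions.
No unit productions to eliminate.
TERM: introduce A -> g, C -> h and substitute in every rule of length ≥2.
BIN: B -> ABB becomes B -> AD, D -> BB; K -> CCA becomes K -> CE, E -> CA; S -> SKC becomes S -> SF, F -> KC.

S -> h | AB | SF; A -> g; B -> AA | AD; C -> h; D -> BB; E -> CA; F -> KC; K -> g | CE | SB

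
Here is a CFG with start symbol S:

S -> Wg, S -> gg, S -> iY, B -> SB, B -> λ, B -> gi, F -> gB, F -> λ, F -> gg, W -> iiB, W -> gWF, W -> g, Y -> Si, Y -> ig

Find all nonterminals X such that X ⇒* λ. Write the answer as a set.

{B, F}

Directly nullable (have an ε-rule): {B, F}.
Not nullable: S, W, Y — each has a terminal in every rule's right-hand side or depends on a non-nullable symbol.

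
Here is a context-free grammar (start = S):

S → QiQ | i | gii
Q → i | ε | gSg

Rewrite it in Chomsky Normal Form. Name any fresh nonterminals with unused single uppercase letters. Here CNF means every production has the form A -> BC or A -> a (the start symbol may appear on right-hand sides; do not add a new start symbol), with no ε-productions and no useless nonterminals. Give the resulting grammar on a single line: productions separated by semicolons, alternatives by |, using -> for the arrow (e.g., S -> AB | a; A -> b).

Nullable: {Q}; after ε-elimination: S -> i | Qi | iQ | QiQ | gii; Q -> i | gSg.
No unit productions to eliminate.
TERM: introduce A -> g, B -> i and substitute in every rule of length ≥2.
BIN: Q -> ASA becomes Q -> AC, C -> SA; S -> ABB becomes S -> AD, D -> BB; S -> QBQ becomes S -> QE, E -> BQ.

S -> i | AD | BQ | QB | QE; A -> g; B -> i; C -> SA; D -> BB; E -> BQ; Q -> i | AC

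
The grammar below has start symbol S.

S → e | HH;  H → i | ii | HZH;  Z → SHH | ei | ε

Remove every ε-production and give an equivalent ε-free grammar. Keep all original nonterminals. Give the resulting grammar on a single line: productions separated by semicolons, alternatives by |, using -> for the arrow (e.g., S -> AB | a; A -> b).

Nullable set: {Z}.
H -> HZH: Z nullable, giving HH | HZH.
Drop Z -> ε.
Unchanged (no nullable symbols): S -> HH; S -> e; H -> i; H -> ii; Z -> SHH; Z -> ei.

S -> e | HH; H -> i | HH | ii | HZH; Z -> ei | SHH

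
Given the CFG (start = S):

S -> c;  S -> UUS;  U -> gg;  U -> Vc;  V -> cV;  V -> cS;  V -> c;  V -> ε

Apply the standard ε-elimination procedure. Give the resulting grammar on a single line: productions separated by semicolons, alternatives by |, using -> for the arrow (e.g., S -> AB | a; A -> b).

S -> c | UUS; U -> c | Vc | gg; V -> c | cS | cV

Nullable set: {V}.
U -> Vc: V nullable, giving Vc | c.
Drop V -> ε.
V -> cV: V nullable, giving c | cV.
Unchanged (no nullable symbols): S -> UUS; S -> c; U -> gg; V -> c; V -> cS.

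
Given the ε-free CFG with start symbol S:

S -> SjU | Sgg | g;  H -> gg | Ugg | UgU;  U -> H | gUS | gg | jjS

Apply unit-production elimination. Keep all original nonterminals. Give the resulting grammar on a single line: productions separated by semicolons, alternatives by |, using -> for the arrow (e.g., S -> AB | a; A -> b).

Unit productions: U->H.
Unit pairs (A ⇒* B via units): (U,H).
S: inherits non-unit rules of {S} → Sgg | SjU | g.
H: inherits non-unit rules of {H} → UgU | Ugg | gg.
U: inherits non-unit rules of {H, U} → UgU | Ugg | gUS | gg | jjS.

S -> g | Sgg | SjU; H -> gg | UgU | Ugg; U -> gg | UgU | Ugg | gUS | jjS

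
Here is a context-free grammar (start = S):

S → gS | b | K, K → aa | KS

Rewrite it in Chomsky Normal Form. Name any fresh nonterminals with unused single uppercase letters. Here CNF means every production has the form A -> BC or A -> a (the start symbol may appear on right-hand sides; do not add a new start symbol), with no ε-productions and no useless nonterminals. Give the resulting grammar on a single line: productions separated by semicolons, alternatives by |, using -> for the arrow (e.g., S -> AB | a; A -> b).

No ε-productions.
After unit-elimination: S -> b | KS | aa | gS; K -> KS | aa.
TERM: introduce A -> a, B -> g and substitute in every rule of length ≥2.

S -> b | AA | BS | KS; A -> a; B -> g; K -> AA | KS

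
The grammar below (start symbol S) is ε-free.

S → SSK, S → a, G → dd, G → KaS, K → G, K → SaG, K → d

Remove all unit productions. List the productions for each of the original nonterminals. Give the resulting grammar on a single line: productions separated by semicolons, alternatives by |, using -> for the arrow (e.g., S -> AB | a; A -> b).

Unit productions: K->G.
Unit pairs (A ⇒* B via units): (K,G).
S: inherits non-unit rules of {S} → SSK | a.
G: inherits non-unit rules of {G} → KaS | dd.
K: inherits non-unit rules of {G, K} → KaS | SaG | d | dd.

S -> a | SSK; G -> dd | KaS; K -> d | dd | KaS | SaG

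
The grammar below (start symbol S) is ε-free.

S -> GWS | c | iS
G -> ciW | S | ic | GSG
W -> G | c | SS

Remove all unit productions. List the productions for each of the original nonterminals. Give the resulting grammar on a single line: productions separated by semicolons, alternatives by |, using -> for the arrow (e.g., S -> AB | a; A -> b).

Unit productions: G->S, W->G.
Unit pairs (A ⇒* B via units): (G,S), (W,G), (W,S).
S: inherits non-unit rules of {S} → GWS | c | iS.
G: inherits non-unit rules of {G, S} → GSG | GWS | c | ciW | iS | ic.
W: inherits non-unit rules of {G, S, W} → GSG | GWS | SS | c | ciW | iS | ic.

S -> c | iS | GWS; G -> c | iS | ic | GSG | GWS | ciW; W -> c | SS | iS | ic | GSG | GWS | ciW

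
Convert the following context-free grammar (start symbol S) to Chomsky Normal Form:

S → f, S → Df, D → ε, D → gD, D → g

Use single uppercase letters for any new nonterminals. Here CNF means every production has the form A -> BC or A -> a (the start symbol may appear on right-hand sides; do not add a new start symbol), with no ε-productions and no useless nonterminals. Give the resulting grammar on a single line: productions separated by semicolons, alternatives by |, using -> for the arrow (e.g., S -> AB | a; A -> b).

S -> f | DB; A -> g; B -> f; D -> g | AD

Nullable: {D}; after ε-elimination: S -> f | Df; D -> g | gD.
No unit productions to eliminate.
TERM: introduce B -> f, A -> g and substitute in every rule of length ≥2.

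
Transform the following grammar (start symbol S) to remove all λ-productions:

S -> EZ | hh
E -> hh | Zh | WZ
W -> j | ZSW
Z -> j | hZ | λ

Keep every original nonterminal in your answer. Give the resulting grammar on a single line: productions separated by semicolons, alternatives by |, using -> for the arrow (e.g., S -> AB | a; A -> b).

S -> E | EZ | hh; E -> W | h | WZ | Zh | hh; W -> j | SW | ZSW; Z -> h | j | hZ

Nullable set: {Z}.
S -> EZ: Z nullable, giving E | EZ.
E -> WZ: Z nullable, giving W | WZ.
E -> Zh: Z nullable, giving Zh | h.
W -> ZSW: Z nullable, giving SW | ZSW.
Drop Z -> λ.
Z -> hZ: Z nullable, giving h | hZ.
Unchanged (no nullable symbols): S -> hh; E -> hh; W -> j; Z -> j.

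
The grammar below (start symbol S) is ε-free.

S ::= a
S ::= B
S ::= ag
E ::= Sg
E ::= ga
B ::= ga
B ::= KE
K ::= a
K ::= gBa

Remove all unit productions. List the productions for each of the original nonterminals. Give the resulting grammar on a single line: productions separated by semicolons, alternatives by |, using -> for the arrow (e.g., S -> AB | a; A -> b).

S -> a | KE | ag | ga; B -> KE | ga; E -> Sg | ga; K -> a | gBa

Unit productions: S->B.
Unit pairs (A ⇒* B via units): (S,B).
S: inherits non-unit rules of {B, S} → KE | a | ag | ga.
B: inherits non-unit rules of {B} → KE | ga.
E: inherits non-unit rules of {E} → Sg | ga.
K: inherits non-unit rules of {K} → a | gBa.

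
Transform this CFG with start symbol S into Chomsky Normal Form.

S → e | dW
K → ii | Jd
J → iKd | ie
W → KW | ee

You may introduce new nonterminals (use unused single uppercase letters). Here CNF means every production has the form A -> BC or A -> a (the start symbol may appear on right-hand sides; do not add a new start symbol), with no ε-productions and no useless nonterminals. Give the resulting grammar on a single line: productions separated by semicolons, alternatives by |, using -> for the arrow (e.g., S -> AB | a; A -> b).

S -> e | BW; A -> i; B -> d; C -> e; D -> KB; J -> AC | AD; K -> AA | JB; W -> CC | KW

No ε-productions.
No unit productions to eliminate.
TERM: introduce B -> d, C -> e, A -> i and substitute in every rule of length ≥2.
BIN: J -> AKB becomes J -> AD, D -> KB.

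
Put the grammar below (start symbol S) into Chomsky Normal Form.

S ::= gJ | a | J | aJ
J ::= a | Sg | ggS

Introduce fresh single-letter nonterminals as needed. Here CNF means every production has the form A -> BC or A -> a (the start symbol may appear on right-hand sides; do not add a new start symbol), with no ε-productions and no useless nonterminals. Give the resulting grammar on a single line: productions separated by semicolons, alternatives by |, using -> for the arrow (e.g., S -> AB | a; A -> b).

S -> a | AD | AJ | BJ | SA; A -> g; B -> a; C -> AS; D -> AS; J -> a | AC | SA

No ε-productions.
After unit-elimination: S -> a | Sg | aJ | gJ | ggS; J -> a | Sg | ggS.
TERM: introduce B -> a, A -> g and substitute in every rule of length ≥2.
BIN: J -> AAS becomes J -> AC, C -> AS; S -> AAS becomes S -> AD, D -> AS.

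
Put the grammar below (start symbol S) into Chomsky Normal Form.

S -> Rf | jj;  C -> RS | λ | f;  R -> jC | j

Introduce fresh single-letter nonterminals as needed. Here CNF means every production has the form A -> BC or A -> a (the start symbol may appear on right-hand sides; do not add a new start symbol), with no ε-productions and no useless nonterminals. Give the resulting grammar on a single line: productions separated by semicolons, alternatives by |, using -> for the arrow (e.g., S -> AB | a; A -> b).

S -> AA | RB; A -> j; B -> f; C -> f | RS; R -> j | AC

Nullable: {C}; after ε-elimination: S -> Rf | jj; C -> f | RS; R -> j | jC.
No unit productions to eliminate.
TERM: introduce B -> f, A -> j and substitute in every rule of length ≥2.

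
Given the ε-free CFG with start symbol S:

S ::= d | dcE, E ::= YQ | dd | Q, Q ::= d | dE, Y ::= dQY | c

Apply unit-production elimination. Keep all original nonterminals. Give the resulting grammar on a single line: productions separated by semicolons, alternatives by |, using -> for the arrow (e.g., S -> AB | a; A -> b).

Unit productions: E->Q.
Unit pairs (A ⇒* B via units): (E,Q).
S: inherits non-unit rules of {S} → d | dcE.
E: inherits non-unit rules of {E, Q} → YQ | d | dE | dd.
Q: inherits non-unit rules of {Q} → d | dE.
Y: inherits non-unit rules of {Y} → c | dQY.

S -> d | dcE; E -> d | YQ | dE | dd; Q -> d | dE; Y -> c | dQY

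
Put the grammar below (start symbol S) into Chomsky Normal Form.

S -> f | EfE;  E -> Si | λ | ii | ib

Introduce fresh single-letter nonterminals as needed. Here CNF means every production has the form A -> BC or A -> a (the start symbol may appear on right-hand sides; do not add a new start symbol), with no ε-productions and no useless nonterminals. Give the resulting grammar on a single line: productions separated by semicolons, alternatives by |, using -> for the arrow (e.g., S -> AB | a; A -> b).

S -> f | CE | EC | ED; A -> i; B -> b; C -> f; D -> CE; E -> AA | AB | SA

Nullable: {E}; after ε-elimination: S -> f | Ef | fE | EfE; E -> Si | ib | ii.
No unit productions to eliminate.
TERM: introduce B -> b, C -> f, A -> i and substitute in every rule of length ≥2.
BIN: S -> ECE becomes S -> ED, D -> CE.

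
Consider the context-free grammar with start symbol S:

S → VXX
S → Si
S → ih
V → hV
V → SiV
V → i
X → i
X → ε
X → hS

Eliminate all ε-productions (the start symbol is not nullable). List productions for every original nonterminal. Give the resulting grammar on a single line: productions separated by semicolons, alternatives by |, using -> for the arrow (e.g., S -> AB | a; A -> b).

S -> V | Si | VX | ih | VXX; V -> i | hV | SiV; X -> i | hS

Nullable set: {X}.
S -> VXX: X, X nullable, giving V | VX | VXX.
Drop X -> ε.
Unchanged (no nullable symbols): S -> Si; S -> ih; V -> SiV; V -> hV; V -> i; X -> hS; X -> i.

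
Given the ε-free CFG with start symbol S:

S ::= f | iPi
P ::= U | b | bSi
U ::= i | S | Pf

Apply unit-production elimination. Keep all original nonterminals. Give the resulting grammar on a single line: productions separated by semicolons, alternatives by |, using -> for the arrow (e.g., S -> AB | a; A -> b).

S -> f | iPi; P -> b | f | i | Pf | bSi | iPi; U -> f | i | Pf | iPi

Unit productions: P->U, U->S.
Unit pairs (A ⇒* B via units): (P,S), (P,U), (U,S).
S: inherits non-unit rules of {S} → f | iPi.
P: inherits non-unit rules of {P, S, U} → Pf | b | bSi | f | i | iPi.
U: inherits non-unit rules of {S, U} → Pf | f | i | iPi.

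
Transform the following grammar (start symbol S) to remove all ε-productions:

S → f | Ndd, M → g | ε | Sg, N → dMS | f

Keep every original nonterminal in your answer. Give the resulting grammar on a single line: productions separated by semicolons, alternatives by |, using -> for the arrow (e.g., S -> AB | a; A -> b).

S -> f | Ndd; M -> g | Sg; N -> f | dS | dMS

Nullable set: {M}.
Drop M -> ε.
N -> dMS: M nullable, giving dMS | dS.
Unchanged (no nullable symbols): S -> Ndd; S -> f; M -> Sg; M -> g; N -> f.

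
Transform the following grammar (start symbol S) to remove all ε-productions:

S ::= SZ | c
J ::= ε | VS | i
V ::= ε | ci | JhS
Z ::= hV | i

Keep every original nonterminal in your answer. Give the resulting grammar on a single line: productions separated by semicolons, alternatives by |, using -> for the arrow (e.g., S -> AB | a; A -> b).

Nullable set: {J, V}.
Drop J -> ε.
J -> VS: V nullable, giving S | VS.
Drop V -> ε.
V -> JhS: J nullable, giving JhS | hS.
Z -> hV: V nullable, giving h | hV.
Unchanged (no nullable symbols): S -> SZ; S -> c; J -> i; V -> ci; Z -> i.

S -> c | SZ; J -> S | i | VS; V -> ci | hS | JhS; Z -> h | i | hV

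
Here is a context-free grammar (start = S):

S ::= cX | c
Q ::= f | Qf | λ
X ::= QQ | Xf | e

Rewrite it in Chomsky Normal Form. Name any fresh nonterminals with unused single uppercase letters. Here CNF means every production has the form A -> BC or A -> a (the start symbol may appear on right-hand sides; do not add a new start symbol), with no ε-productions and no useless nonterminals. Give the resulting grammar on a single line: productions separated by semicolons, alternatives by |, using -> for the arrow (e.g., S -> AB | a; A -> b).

S -> c | BX; A -> f; B -> c; Q -> f | QA; X -> e | f | QA | QQ | XA

Nullable: {Q, X}; after ε-elimination: S -> c | cX; Q -> f | Qf; X -> Q | e | f | QQ | Xf.
After unit-elimination: S -> c | cX; Q -> f | Qf; X -> e | f | QQ | Qf | Xf.
TERM: introduce B -> c, A -> f and substitute in every rule of length ≥2.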